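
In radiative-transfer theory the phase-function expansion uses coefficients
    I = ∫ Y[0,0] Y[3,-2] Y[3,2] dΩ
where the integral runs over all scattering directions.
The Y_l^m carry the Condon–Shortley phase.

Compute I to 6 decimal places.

0.282095

m-sum 0 ✓  L=6 even ✓  3≤3≤3 ✓
Π(2lᵢ+1) = 1×7×7 = 49
triangle coeff Δ(0,3,3) = 1/7
Σ_t [0,0]: t=0:+1/36 = 1/36
(3j)²=1/7 [(0 3 3; 0 0 0)], sign=-1
Σ_t [0,0]: t=0:+1/120 = 1/120
(3j)²=1/7 [(0 3 3; 0 -2 2)], sign=-1
⇒ 4πI² = 1/1
I = (+1)√(1/1/(4π)) = 0.28209479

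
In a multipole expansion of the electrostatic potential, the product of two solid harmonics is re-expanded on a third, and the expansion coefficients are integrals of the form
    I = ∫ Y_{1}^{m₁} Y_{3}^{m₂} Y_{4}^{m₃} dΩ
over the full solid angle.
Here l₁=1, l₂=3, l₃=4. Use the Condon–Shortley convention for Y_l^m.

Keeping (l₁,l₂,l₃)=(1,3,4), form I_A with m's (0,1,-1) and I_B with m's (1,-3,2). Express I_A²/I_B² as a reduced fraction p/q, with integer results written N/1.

l's match ⇒ only the (l;m) 3-j factors differ between A and B.
A: triangle coeff Δ(1,3,4) = 1/252; Σ_t [0,0]: t=0:+1/48 = 1/48; (3j)²=5/84 [(1 3 4; 0 1 -1)], sign=-1
B: triangle coeff Δ(1,3,4) = 1/252; Σ_t [0,0]: t=0:+1/1440 = 1/1440; (3j)²=1/252 [(1 3 4; 1 -3 2)], sign=+1
I_A²/I_B² = (5/84)/(1/252) = 15/1

15/1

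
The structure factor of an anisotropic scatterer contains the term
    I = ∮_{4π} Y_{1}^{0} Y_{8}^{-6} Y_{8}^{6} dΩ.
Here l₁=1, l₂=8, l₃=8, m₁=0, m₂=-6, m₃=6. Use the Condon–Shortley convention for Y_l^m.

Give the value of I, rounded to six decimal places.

Σlᵢ=17 odd — θ-integrand is odd under cosθ→−cosθ; I=0

0.000000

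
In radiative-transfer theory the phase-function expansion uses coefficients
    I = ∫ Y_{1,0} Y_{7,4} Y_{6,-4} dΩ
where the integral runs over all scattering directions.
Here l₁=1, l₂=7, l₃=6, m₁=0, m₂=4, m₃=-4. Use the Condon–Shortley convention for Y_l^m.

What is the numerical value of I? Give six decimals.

0.201000

m-sum 0 ✓  L=14 even ✓  6≤6≤8 ✓
Π(2lᵢ+1) = 3×15×13 = 585
triangle coeff Δ(1,7,6) = 1/1365
Σ_t [1,1]: t=1:−1/518400 = -1/518400
(3j)²=7/195 [(1 7 6; 0 0 0)], sign=-1
Σ_t [1,1]: t=1:−1/7257600 = -1/7257600
(3j)²=11/455 [(1 7 6; 0 4 -4)], sign=-1
⇒ 4πI² = 33/65
I = (+1)√(33/65/(4π)) = 0.20099968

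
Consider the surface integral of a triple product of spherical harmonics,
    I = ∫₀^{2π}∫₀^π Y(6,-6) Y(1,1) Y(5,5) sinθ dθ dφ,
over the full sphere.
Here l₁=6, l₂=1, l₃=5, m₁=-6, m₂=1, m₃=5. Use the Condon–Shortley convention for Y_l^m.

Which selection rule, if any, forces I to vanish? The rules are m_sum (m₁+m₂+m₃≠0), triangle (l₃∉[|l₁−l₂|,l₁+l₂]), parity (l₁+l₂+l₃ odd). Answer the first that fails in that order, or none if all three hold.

m₁+m₂+m₃ = -6 + 1 + 5 = 0  ✓
triangle: |6−1|=5 ≤ l₃=5 ≤ 6+1=7  ✓
parity: l₁+l₂+l₃ = 12 is even  ✓

none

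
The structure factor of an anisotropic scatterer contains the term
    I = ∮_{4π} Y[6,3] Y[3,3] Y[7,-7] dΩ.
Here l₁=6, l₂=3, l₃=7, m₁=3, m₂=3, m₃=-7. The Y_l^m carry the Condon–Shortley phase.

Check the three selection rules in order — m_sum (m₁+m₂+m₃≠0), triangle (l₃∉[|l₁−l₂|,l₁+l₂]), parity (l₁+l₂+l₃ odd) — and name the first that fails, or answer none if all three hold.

azimuthal sum: 3 + 3 − 7 = -1  ✗
3 ≤ 7 ≤ 9 (triangle on l)
L = 6 + 3 + 7 = 16 (even)

m_sum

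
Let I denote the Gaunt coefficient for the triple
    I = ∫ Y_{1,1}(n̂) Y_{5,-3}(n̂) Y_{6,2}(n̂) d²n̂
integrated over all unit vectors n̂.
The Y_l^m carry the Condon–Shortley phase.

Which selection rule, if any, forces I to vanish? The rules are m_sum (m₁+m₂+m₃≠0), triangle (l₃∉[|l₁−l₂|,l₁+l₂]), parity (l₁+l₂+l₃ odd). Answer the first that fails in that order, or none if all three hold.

Σmᵢ = 0  ✓
l₃∈[|l₁−l₂|,l₁+l₂]=[4,6], have l₃=6  ✓
Σlᵢ = 12 ⇒ even  ✓

none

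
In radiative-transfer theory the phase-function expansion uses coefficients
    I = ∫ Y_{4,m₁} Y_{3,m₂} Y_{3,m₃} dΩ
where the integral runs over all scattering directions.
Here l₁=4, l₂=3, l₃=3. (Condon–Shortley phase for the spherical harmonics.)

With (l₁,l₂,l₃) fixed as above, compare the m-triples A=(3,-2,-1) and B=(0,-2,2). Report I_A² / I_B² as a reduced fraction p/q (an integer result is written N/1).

Shared (l₁,l₂,l₃)=(4,3,3): N and (l;000)² cancel in I_A²/I_B².
A: Δ = 4!·4!·2!/11! = 1/34650; Racah Σ t=0..1: t=0:+1/144 t=1:−1/288 = 1/288; ⇒ 3j(4 3 3; 3 -2 -1)² = 1/99, sgn +1
B: Δ = 4!·4!·2!/11! = 1/34650; Racah Σ t=0..1: t=0:+1/576 t=1:−1/72 = -7/576; ⇒ 3j(4 3 3; 0 -2 2)² = 7/198, sgn +1
I_A²/I_B² = (1/99)/(7/198) = 2/7

2/7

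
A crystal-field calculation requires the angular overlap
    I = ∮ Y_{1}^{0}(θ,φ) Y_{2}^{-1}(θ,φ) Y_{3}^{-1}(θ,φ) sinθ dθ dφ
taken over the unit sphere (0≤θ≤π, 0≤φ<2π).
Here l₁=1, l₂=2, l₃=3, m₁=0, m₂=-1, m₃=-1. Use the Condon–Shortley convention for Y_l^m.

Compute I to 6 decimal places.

Σmᵢ = -2 ≠ 0, so the φ-integral vanishes; I = 0

0.000000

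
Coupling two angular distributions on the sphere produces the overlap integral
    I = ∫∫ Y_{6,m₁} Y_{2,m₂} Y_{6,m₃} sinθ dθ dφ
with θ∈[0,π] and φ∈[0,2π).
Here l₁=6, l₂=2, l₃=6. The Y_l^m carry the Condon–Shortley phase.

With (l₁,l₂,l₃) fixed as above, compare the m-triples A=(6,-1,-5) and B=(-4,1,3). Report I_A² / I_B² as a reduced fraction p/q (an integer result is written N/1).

l's match ⇒ only the (l;m) 3-j factors differ between A and B.
A: triangle coeff Δ(6,2,6) = 1/90090; Σ_t [0,0]: t=0:+1/7257600 = 1/7257600; (3j)²=11/455 [(6 2 6; 6 -1 -5)], sign=-1
B: triangle coeff Δ(6,2,6) = 1/90090; Σ_t [1,2]: t=1:−1/725760 t=2:+1/161280 = 1/207360; (3j)²=7/286 [(6 2 6; -4 1 3)], sign=-1
I_A²/I_B² = (11/455)/(7/286) = 242/245

242/245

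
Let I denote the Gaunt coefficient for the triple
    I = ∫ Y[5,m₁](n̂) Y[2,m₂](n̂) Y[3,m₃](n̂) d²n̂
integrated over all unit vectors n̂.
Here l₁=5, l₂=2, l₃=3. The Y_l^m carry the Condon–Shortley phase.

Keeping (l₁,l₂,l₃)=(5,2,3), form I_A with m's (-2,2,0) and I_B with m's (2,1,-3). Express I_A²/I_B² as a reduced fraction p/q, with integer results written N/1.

Same 5,2,3: normalisation and zero-m 3j drop out of the ratio.
A: Δ: 4! 6! 0! / 11! → 1/2310; sum: t=4:+1/864 = 1/864; 3j²(5 2 3; -2 2 0) = Δ·Π!·Σ² = 1/66  (sign -1)
B: Δ: 4! 6! 0! / 11! → 1/2310; sum: t=3:−1/4320 = -1/4320; 3j²(5 2 3; 2 1 -3) = Δ·Π!·Σ² = 1/330  (sign -1)
I_A²/I_B² = (1/66)/(1/330) = 5/1

5/1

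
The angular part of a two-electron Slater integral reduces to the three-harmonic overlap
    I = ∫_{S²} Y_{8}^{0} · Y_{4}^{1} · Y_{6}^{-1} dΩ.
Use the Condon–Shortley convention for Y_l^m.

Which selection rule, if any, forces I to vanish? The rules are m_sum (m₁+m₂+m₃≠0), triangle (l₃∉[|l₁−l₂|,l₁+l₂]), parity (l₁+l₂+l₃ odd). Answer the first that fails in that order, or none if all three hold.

azimuthal sum: 0 + 1 − 1 = 0  ✓
4 ≤ 6 ≤ 12 (triangle on l)  ✓
L = 8 + 4 + 6 = 18 (even)  ✓

none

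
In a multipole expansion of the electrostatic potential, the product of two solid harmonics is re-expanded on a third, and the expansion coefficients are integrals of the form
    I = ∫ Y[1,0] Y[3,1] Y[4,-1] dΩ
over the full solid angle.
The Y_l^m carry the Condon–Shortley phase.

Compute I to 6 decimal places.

Checks pass: Σm=0; 8 even; l₃=4∈[2,4].
(2·1+1)(2·3+1)(2·4+1) = 189
Δ: 0! 2! 6! / 9! → 1/252
sum: t=0:+1/36 = 1/36
3j²(1 3 4; 0 0 0) = Δ·Π!·Σ² = 4/63  (sign +1)
sum: t=0:+1/48 = 1/48
3j²(1 3 4; 0 1 -1) = Δ·Π!·Σ² = 5/84  (sign -1)
combine: 4πI² = 189·4/63·5/84 = 5/7
take √, sign -1: I = -0.23841361

-0.238414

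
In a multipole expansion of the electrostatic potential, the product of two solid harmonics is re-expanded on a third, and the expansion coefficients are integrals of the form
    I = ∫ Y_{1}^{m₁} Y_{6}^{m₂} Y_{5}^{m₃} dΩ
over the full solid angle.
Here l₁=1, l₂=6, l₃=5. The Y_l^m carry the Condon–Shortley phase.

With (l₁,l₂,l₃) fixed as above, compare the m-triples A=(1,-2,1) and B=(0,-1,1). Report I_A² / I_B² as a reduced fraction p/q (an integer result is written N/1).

4/5

l's match ⇒ only the (l;m) 3-j factors differ between A and B.
A: triangle coeff Δ(1,6,5) = 1/858; Σ_t [0,0]: t=0:+1/34560 = 1/34560; (3j)²=14/429 [(1 6 5; 1 -2 1)], sign=+1
B: triangle coeff Δ(1,6,5) = 1/858; Σ_t [1,1]: t=1:−1/17280 = -1/17280; (3j)²=35/858 [(1 6 5; 0 -1 1)], sign=-1
I_A²/I_B² = (14/429)/(35/858) = 4/5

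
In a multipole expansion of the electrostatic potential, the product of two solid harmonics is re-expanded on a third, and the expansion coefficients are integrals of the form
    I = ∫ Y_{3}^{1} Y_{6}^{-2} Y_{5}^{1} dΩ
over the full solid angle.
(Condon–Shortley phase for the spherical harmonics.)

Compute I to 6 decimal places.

0.134828

Checks pass: Σm=0; 14 even; l₃=5∈[3,9].
(2·3+1)(2·6+1)(2·5+1) = 1001
Δ: 4! 2! 8! / 15! → 1/675675
sum: t=1:−1/8640 t=2:+1/2304 t=3:−1/8640 = 7/34560
3j²(3 6 5; 0 0 0) = Δ·Π!·Σ² = 7/429  (sign -1)
sum: t=0:+1/27648 t=1:−1/4320 t=2:+1/11520 = -1/9216
3j²(3 6 5; 1 -2 1) = Δ·Π!·Σ² = 2/143  (sign -1)
combine: 4πI² = 1001·7/429·2/143 = 98/429
take √, sign +1: I = 0.13482780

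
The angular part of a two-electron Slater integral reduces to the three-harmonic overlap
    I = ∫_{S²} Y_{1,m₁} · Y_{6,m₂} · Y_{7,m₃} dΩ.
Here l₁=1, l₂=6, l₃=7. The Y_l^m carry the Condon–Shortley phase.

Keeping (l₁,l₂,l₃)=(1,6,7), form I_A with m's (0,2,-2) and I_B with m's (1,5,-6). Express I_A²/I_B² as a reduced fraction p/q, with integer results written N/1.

Shared (l₁,l₂,l₃)=(1,6,7): N and (l;000)² cancel in I_A²/I_B².
A: Δ = 0!·2!·12!/15! = 1/1365; Racah Σ t=0..0: t=0:+1/967680 = 1/967680; ⇒ 3j(1 6 7; 0 2 -2)² = 3/91, sgn -1
B: Δ = 0!·2!·12!/15! = 1/1365; Racah Σ t=0..0: t=0:+1/79833600 = 1/79833600; ⇒ 3j(1 6 7; 1 5 -6)² = 2/35, sgn -1
I_A²/I_B² = (3/91)/(2/35) = 15/26

15/26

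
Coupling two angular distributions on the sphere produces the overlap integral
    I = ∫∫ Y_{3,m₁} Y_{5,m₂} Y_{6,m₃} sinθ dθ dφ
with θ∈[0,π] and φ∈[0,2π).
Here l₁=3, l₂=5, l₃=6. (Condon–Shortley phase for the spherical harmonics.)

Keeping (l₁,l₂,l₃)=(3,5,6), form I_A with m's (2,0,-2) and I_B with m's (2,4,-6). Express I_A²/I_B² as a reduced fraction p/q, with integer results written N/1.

14/99

l's match ⇒ only the (l;m) 3-j factors differ between A and B.
A: triangle coeff Δ(3,5,6) = 1/675675; Σ_t [0,1]: t=0:+1/8640 t=1:−1/13824 = 1/23040; (3j)²=2/429 [(3 5 6; 2 0 -2)], sign=+1
B: triangle coeff Δ(3,5,6) = 1/675675; Σ_t [1,1]: t=1:−1/967680 = -1/967680; (3j)²=3/91 [(3 5 6; 2 4 -6)], sign=-1
I_A²/I_B² = (2/429)/(3/91) = 14/99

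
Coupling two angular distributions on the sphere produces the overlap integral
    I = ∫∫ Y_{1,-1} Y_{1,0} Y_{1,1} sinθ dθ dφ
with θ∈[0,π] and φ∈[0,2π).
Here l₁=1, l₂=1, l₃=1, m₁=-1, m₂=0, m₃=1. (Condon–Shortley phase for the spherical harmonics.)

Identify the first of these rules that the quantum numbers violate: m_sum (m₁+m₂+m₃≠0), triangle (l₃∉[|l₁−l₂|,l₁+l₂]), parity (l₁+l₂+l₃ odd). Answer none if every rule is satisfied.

parity

azimuthal sum: -1 + 0 + 1 = 0  ✓
0 ≤ 1 ≤ 2 (triangle on l)  ✓
L = 1 + 1 + 1 = 3 (odd)  ✗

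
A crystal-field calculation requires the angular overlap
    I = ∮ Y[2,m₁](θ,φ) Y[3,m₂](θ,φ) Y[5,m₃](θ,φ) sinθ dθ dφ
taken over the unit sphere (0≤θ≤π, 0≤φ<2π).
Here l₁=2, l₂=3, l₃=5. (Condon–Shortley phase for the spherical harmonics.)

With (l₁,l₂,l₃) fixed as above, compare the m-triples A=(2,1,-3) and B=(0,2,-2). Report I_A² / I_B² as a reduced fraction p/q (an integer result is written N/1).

10/9

Same 2,3,5: normalisation and zero-m 3j drop out of the ratio.
A: Δ: 0! 4! 6! / 11! → 1/2310; sum: t=0:+1/1152 = 1/1152; 3j²(2 3 5; 2 1 -3) = Δ·Π!·Σ² = 1/33  (sign +1)
B: Δ: 0! 4! 6! / 11! → 1/2310; sum: t=0:+1/480 = 1/480; 3j²(2 3 5; 0 2 -2) = Δ·Π!·Σ² = 3/110  (sign -1)
I_A²/I_B² = (1/33)/(3/110) = 10/9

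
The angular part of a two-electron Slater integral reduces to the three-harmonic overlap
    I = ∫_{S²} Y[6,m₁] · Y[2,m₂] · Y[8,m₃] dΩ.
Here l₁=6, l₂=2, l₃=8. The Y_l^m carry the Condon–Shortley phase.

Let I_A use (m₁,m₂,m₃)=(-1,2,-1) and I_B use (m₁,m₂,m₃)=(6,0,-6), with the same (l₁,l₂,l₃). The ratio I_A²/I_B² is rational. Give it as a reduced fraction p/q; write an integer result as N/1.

18/13

Same 6,2,8: normalisation and zero-m 3j drop out of the ratio.
A: Δ: 0! 12! 4! / 17! → 1/30940; sum: t=0:+1/14515200 = 1/14515200; 3j²(6 2 8; -1 2 -1) = Δ·Π!·Σ² = 9/2210  (sign -1)
B: Δ: 0! 12! 4! / 17! → 1/30940; sum: t=0:+1/1916006400 = 1/1916006400; 3j²(6 2 8; 6 0 -6) = Δ·Π!·Σ² = 1/340  (sign +1)
I_A²/I_B² = (9/2210)/(1/340) = 18/13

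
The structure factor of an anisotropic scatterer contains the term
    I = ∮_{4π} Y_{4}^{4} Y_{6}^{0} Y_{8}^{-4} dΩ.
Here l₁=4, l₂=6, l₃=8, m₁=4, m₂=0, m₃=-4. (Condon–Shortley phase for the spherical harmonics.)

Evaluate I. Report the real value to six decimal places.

Checks pass: Σm=0; 18 even; l₃=8∈[2,10].
(2·4+1)(2·6+1)(2·8+1) = 1989
Δ: 2! 6! 10! / 19! → 1/23279256
sum: t=0:+1/1658880 t=1:−1/518400 t=2:+1/1658880 = -1/1382400
3j²(4 6 8; 0 0 0) = Δ·Π!·Σ² = 504/46189  (sign -1)
sum: t=0:+1/24883200 = 1/24883200
3j²(4 6 8; 4 0 -4) = Δ·Π!·Σ² = 70/4199  (sign +1)
combine: 4πI² = 1989·504/46189·70/4199 = 317520/877591
take √, sign -1: I = -0.16968151

-0.169682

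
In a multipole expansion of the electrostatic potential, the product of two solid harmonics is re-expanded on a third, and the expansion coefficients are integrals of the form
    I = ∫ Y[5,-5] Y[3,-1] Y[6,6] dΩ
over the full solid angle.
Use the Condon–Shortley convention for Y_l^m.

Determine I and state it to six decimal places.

Checks pass: Σm=0; 14 even; l₃=6∈[2,8].
(2·5+1)(2·3+1)(2·6+1) = 1001
Δ: 2! 8! 4! / 15! → 1/675675
sum: t=0:+1/8640 t=1:−1/2304 t=2:+1/8640 = -7/34560
3j²(5 3 6; 0 0 0) = Δ·Π!·Σ² = 7/429  (sign -1)
sum: t=2:+1/1935360 = 1/1935360
3j²(5 3 6; -5 -1 6) = Δ·Π!·Σ² = 3/91  (sign +1)
combine: 4πI² = 1001·7/429·3/91 = 7/13
take √, sign -1: I = -0.20700098

-0.207001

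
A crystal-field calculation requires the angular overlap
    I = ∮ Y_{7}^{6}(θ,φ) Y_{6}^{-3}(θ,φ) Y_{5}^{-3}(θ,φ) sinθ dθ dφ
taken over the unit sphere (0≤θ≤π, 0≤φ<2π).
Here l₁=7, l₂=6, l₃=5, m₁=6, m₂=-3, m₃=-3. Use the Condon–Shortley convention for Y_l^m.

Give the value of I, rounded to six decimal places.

0.107391

Checks pass: Σm=0; 18 even; l₃=5∈[1,13].
(2·7+1)(2·6+1)(2·5+1) = 2145
Δ: 8! 6! 4! / 19! → 1/174594420
sum: t=2:+1/4147200 t=3:−1/207360 t=4:+1/82944 t=5:−1/207360 t=6:+1/4147200 = 1/345600
3j²(7 6 5; 0 0 0) = Δ·Π!·Σ² = 420/46189  (sign -1)
sum: t=0:+1/29030400 t=1:−1/14515200 = -1/29030400
3j²(7 6 5; 6 -3 -3) = Δ·Π!·Σ² = 12/1615  (sign -1)
combine: 4πI² = 2145·420/46189·12/1615 = 15120/104329
take √, sign +1: I = 0.10739114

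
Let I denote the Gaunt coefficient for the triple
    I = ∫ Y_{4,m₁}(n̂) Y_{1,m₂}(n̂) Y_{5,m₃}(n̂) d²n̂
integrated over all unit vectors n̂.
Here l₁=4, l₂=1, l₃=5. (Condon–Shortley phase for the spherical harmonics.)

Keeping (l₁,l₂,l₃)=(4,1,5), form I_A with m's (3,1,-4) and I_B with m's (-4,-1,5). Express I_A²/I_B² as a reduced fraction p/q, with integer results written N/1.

l's match ⇒ only the (l;m) 3-j factors differ between A and B.
A: triangle coeff Δ(4,1,5) = 1/495; Σ_t [0,0]: t=0:+1/10080 = 1/10080; (3j)²=4/55 [(4 1 5; 3 1 -4)], sign=-1
B: triangle coeff Δ(4,1,5) = 1/495; Σ_t [0,0]: t=0:+1/80640 = 1/80640; (3j)²=1/11 [(4 1 5; -4 -1 5)], sign=+1
I_A²/I_B² = (4/55)/(1/11) = 4/5

4/5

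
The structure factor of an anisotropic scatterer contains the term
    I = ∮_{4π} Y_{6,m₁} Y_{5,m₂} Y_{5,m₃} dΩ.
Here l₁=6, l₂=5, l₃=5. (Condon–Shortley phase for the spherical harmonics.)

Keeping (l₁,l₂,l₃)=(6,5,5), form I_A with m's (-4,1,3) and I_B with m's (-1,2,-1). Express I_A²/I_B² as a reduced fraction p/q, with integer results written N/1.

Shared (l₁,l₂,l₃)=(6,5,5): N and (l;000)² cancel in I_A²/I_B².
A: Δ = 6!·6!·4!/17! = 1/28588560; Racah Σ t=4..6: t=4:+1/138240 t=5:−1/86400 t=6:+1/829440 = -13/4147200; ⇒ 3j(6 5 5; -4 1 3)² = 13/3740, sgn -1
B: Δ = 6!·6!·4!/17! = 1/28588560; Racah Σ t=3..6: t=3:−1/41472 t=4:+1/10368 t=5:−1/23040 t=6:+1/518400 = 1/32400; ⇒ 3j(6 5 5; -1 2 -1)² = 128/12155, sgn +1
I_A²/I_B² = (13/3740)/(128/12155) = 169/512

169/512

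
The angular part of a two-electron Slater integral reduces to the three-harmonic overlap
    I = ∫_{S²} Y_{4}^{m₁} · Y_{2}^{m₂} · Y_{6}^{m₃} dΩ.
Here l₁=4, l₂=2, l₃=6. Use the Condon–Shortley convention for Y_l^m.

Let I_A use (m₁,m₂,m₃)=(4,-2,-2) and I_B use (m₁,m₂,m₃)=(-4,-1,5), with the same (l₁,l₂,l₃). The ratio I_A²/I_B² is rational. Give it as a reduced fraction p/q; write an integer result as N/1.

Shared (l₁,l₂,l₃)=(4,2,6): N and (l;000)² cancel in I_A²/I_B².
A: Δ = 0!·8!·4!/13! = 1/6435; Racah Σ t=0..0: t=0:+1/967680 = 1/967680; ⇒ 3j(4 2 6; 4 -2 -2)² = 1/6435, sgn +1
B: Δ = 0!·8!·4!/13! = 1/6435; Racah Σ t=0..0: t=0:+1/241920 = 1/241920; ⇒ 3j(4 2 6; -4 -1 5)² = 1/39, sgn -1
I_A²/I_B² = (1/6435)/(1/39) = 1/165

1/165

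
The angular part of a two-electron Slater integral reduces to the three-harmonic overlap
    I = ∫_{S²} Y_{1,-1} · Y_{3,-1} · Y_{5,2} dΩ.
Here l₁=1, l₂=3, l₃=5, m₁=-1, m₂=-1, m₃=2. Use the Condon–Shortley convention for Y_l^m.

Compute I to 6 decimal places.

|1−3|≤5≤1+3 violated ⇒ I = 0

0.000000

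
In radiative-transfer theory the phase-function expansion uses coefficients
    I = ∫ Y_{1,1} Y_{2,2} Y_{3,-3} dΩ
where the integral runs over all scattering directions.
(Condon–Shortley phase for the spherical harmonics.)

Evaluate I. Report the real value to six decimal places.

-0.319865

m-sum 0 ✓  L=6 even ✓  1≤3≤3 ✓
Π(2lᵢ+1) = 3×5×7 = 105
triangle coeff Δ(1,2,3) = 1/105
Σ_t [0,0]: t=0:+1/4 = 1/4
(3j)²=3/35 [(1 2 3; 0 0 0)], sign=-1
Σ_t [0,0]: t=0:+1/48 = 1/48
(3j)²=1/7 [(1 2 3; 1 2 -3)], sign=+1
⇒ 4πI² = 9/7
I = (-1)√(9/7/(4π)) = -0.31986543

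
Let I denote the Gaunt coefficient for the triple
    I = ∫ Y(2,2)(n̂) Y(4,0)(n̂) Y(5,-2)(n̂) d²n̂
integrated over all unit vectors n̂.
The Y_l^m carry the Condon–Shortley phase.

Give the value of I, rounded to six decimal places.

0.000000

L=11 odd ⇒ parity kills the (l;000) factor ⇒ I = 0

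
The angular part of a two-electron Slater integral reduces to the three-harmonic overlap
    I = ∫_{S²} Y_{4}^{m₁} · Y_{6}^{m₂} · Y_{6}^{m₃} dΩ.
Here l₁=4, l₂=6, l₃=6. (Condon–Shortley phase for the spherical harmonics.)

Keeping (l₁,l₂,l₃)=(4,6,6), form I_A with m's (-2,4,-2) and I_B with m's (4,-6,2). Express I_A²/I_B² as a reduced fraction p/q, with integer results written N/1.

l's match ⇒ only the (l;m) 3-j factors differ between A and B.
A: triangle coeff Δ(4,6,6) = 1/15315300; Σ_t [2,4]: t=2:+1/3870720 t=3:−1/181440 t=4:+1/138240 = 23/11612160; (3j)²=529/204204 [(4 6 6; -2 4 -2)], sign=+1
B: triangle coeff Δ(4,6,6) = 1/15315300; Σ_t [0,0]: t=0:+1/23224320 = 1/23224320; (3j)²=1/442 [(4 6 6; 4 -6 2)], sign=+1
I_A²/I_B² = (529/204204)/(1/442) = 529/462

529/462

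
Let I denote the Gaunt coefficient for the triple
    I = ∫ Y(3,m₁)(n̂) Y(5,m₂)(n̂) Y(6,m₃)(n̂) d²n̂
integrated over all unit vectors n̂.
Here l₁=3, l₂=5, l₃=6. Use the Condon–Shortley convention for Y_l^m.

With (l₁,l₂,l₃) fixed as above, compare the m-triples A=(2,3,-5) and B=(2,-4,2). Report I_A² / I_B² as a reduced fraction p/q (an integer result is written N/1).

22/15

l's match ⇒ only the (l;m) 3-j factors differ between A and B.
A: triangle coeff Δ(3,5,6) = 1/675675; Σ_t [0,1]: t=0:+1/483840 t=1:−1/120960 = -1/161280; (3j)²=2/91 [(3 5 6; 2 3 -5)], sign=+1
B: triangle coeff Δ(3,5,6) = 1/675675; Σ_t [0,1]: t=0:+1/60480 t=1:−1/967680 = 1/64512; (3j)²=15/1001 [(3 5 6; 2 -4 2)], sign=+1
I_A²/I_B² = (2/91)/(15/1001) = 22/15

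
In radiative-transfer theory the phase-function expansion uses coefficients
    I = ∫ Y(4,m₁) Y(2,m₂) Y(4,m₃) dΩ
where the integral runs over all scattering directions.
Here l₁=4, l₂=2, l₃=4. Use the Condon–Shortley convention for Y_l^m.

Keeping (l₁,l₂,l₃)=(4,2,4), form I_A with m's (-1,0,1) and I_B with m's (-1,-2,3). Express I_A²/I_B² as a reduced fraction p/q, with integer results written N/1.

289/378

Same 4,2,4: normalisation and zero-m 3j drop out of the ratio.
A: Δ: 2! 6! 2! / 11! → 1/13860; sum: t=0:+1/480 t=1:−1/48 t=2:+1/144 = -17/1440; 3j²(4 2 4; -1 0 1) = Δ·Π!·Σ² = 289/13860  (sign +1)
B: Δ: 2! 6! 2! / 11! → 1/13860; sum: t=0:+1/480 = 1/480; 3j²(4 2 4; -1 -2 3) = Δ·Π!·Σ² = 3/110  (sign -1)
I_A²/I_B² = (289/13860)/(3/110) = 289/378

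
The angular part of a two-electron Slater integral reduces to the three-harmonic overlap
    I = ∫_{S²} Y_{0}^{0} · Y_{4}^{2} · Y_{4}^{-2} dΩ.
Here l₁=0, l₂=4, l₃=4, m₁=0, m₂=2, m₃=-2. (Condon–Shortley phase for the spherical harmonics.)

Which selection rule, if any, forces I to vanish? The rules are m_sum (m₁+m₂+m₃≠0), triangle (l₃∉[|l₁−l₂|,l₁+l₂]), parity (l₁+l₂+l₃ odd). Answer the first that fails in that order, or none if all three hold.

Σmᵢ = 0  ✓
l₃∈[|l₁−l₂|,l₁+l₂]=[4,4], have l₃=4  ✓
Σlᵢ = 8 ⇒ even  ✓

none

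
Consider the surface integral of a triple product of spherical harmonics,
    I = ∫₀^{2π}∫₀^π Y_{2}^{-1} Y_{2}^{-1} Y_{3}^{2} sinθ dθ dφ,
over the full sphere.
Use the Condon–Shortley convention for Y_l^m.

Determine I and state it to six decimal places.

Σlᵢ=7 odd — θ-integrand is odd under cosθ→−cosθ; I=0

0.000000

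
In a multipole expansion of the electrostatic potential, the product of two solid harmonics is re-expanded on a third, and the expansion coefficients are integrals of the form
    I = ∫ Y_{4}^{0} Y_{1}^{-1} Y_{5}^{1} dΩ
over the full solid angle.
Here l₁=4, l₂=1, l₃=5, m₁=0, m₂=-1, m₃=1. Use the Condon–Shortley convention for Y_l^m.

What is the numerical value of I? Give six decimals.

Checks pass: Σm=0; 10 even; l₃=5∈[3,5].
(2·4+1)(2·1+1)(2·5+1) = 297
Δ: 0! 8! 2! / 11! → 1/495
sum: t=0:+1/576 = 1/576
3j²(4 1 5; 0 0 0) = Δ·Π!·Σ² = 5/99  (sign -1)
sum: t=0:+1/1152 = 1/1152
3j²(4 1 5; 0 -1 1) = Δ·Π!·Σ² = 1/33  (sign +1)
combine: 4πI² = 297·5/99·1/33 = 5/11
take √, sign -1: I = -0.19018827

-0.190188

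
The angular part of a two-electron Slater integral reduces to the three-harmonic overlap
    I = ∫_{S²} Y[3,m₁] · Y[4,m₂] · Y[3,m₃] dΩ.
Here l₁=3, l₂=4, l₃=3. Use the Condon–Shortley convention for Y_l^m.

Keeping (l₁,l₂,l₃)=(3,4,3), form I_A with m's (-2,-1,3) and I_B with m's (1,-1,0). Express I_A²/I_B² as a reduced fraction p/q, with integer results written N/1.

l's match ⇒ only the (l;m) 3-j factors differ between A and B.
A: triangle coeff Δ(3,4,3) = 1/34650; Σ_t [3,3]: t=3:−1/288 = -1/288; (3j)²=5/231 [(3 4 3; -2 -1 3)], sign=-1
B: triangle coeff Δ(3,4,3) = 1/34650; Σ_t [0,2]: t=0:+1/288 t=1:−1/24 t=2:+1/48 = -5/288; (3j)²=5/462 [(3 4 3; 1 -1 0)], sign=+1
I_A²/I_B² = (5/231)/(5/462) = 2/1

2/1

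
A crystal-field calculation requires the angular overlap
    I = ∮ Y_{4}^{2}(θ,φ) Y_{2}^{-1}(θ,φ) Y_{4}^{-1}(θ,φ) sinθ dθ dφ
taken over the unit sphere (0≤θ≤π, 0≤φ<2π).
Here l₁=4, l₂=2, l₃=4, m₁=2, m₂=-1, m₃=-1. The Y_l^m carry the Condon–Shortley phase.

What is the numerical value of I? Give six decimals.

0.127700

Rules hold: Σm=0, L=10 even, 2≤4≤6.
N = 9·5·9 = 405
Δ = 2!·6!·2!/11! = 1/13860
Racah Σ t=0..2: t=0:+1/192 t=1:−1/36 t=2:+1/192 = -5/288
⇒ 3j(4 2 4; 0 0 0)² = 20/693, sgn -1
Racah Σ t=0..1: t=0:+1/96 t=1:−1/240 = 1/160
⇒ 3j(4 2 4; 2 -1 -1)² = 27/1540, sgn -1
4πI² = N·(3j₀)²·(3jₘ)² = 1215/5929
I = +1·√(0.204925/4π) = 0.12770047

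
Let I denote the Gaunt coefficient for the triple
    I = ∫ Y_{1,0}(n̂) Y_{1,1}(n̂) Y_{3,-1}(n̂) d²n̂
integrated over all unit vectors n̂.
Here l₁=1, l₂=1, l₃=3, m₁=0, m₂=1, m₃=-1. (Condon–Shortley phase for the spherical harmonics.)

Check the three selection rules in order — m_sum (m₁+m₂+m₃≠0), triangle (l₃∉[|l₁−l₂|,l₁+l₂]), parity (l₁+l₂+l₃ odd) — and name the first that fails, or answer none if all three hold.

Σmᵢ = 0  ✓
l₃∈[|l₁−l₂|,l₁+l₂]=[0,2], have l₃=3  ✗
Σlᵢ = 5 ⇒ odd

triangle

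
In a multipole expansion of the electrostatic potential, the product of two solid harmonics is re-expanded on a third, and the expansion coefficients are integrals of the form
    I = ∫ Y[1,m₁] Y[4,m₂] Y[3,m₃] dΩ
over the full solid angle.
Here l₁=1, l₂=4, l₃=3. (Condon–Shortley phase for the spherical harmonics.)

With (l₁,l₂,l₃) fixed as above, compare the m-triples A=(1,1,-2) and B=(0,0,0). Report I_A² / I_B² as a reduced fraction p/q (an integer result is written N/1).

Same 1,4,3: normalisation and zero-m 3j drop out of the ratio.
A: Δ: 2! 0! 6! / 9! → 1/252; sum: t=0:+1/240 = 1/240; 3j²(1 4 3; 1 1 -2) = Δ·Π!·Σ² = 1/84  (sign -1)
B: Δ: 2! 0! 6! / 9! → 1/252; sum: t=1:−1/36 = -1/36; 3j²(1 4 3; 0 0 0) = Δ·Π!·Σ² = 4/63  (sign +1)
I_A²/I_B² = (1/84)/(4/63) = 3/16

3/16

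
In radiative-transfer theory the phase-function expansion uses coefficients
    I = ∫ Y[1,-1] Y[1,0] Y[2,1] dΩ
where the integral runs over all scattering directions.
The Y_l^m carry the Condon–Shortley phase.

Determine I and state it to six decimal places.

m-sum 0 ✓  L=4 even ✓  0≤2≤2 ✓
Π(2lᵢ+1) = 3×3×5 = 45
triangle coeff Δ(1,1,2) = 1/30
Σ_t [0,0]: t=0:+1/1 = 1/1
(3j)²=2/15 [(1 1 2; 0 0 0)], sign=+1
Σ_t [0,0]: t=0:+1/2 = 1/2
(3j)²=1/10 [(1 1 2; -1 0 1)], sign=-1
⇒ 4πI² = 3/5
I = (-1)√(3/5/(4π)) = -0.21850969

-0.218510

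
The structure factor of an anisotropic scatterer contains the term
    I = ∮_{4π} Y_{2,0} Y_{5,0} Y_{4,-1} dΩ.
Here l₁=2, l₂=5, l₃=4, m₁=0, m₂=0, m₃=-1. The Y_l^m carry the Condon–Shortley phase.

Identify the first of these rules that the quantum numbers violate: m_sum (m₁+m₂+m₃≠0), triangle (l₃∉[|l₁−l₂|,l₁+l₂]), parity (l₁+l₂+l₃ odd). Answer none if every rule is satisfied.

m_sum

m₁+m₂+m₃ = 0 + 0 − 1 = -1  ✗
triangle: |2−5|=3 ≤ l₃=4 ≤ 2+5=7
parity: l₁+l₂+l₃ = 11 is odd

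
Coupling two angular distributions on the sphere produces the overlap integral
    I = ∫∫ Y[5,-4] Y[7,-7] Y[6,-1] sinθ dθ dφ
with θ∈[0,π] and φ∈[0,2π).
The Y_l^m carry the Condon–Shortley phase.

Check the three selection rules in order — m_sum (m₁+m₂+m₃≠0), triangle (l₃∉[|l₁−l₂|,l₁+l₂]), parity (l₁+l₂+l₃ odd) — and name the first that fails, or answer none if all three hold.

Σmᵢ = -12  ✗
l₃∈[|l₁−l₂|,l₁+l₂]=[2,12], have l₃=6
Σlᵢ = 18 ⇒ even

m_sum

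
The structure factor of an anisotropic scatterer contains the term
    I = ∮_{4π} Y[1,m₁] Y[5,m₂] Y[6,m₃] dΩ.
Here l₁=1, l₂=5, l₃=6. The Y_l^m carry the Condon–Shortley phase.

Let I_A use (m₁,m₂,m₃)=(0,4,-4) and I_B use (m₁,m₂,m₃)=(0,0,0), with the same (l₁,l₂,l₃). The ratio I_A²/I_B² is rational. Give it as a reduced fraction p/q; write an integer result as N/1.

5/9

l's match ⇒ only the (l;m) 3-j factors differ between A and B.
A: triangle coeff Δ(1,5,6) = 1/858; Σ_t [0,0]: t=0:+1/362880 = 1/362880; (3j)²=10/429 [(1 5 6; 0 4 -4)], sign=+1
B: triangle coeff Δ(1,5,6) = 1/858; Σ_t [0,0]: t=0:+1/14400 = 1/14400; (3j)²=6/143 [(1 5 6; 0 0 0)], sign=+1
I_A²/I_B² = (10/429)/(6/143) = 5/9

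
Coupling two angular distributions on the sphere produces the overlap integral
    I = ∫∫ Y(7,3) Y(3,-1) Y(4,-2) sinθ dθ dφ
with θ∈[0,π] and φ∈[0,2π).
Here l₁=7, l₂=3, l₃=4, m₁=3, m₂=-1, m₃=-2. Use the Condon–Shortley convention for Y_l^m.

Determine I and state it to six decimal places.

Rules hold: Σm=0, L=14 even, 4≤4≤10.
N = 15·7·9 = 945
Δ = 6!·8!·0!/15! = 1/45045
Racah Σ t=3..3: t=3:−1/20736 = -1/20736
⇒ 3j(7 3 4; 0 0 0)² = 35/1287, sgn -1
Racah Σ t=2..2: t=2:+1/69120 = 1/69120
⇒ 3j(7 3 4; 3 -1 -2)² = 4/143, sgn +1
4πI² = N·(3j₀)²·(3jₘ)² = 14700/20449
I = -1·√(0.718862/4π) = -0.23917605

-0.239176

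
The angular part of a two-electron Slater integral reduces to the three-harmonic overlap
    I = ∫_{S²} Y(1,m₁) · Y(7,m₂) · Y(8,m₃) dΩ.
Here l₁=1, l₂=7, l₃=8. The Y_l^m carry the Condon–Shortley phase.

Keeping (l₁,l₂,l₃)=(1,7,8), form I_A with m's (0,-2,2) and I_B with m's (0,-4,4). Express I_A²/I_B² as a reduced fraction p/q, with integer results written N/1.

5/4

Same 1,7,8: normalisation and zero-m 3j drop out of the ratio.
A: Δ: 0! 2! 14! / 17! → 1/2040; sum: t=0:+1/43545600 = 1/43545600; 3j²(1 7 8; 0 -2 2) = Δ·Π!·Σ² = 1/34  (sign +1)
B: Δ: 0! 2! 14! / 17! → 1/2040; sum: t=0:+1/239500800 = 1/239500800; 3j²(1 7 8; 0 -4 4) = Δ·Π!·Σ² = 2/85  (sign +1)
I_A²/I_B² = (1/34)/(2/85) = 5/4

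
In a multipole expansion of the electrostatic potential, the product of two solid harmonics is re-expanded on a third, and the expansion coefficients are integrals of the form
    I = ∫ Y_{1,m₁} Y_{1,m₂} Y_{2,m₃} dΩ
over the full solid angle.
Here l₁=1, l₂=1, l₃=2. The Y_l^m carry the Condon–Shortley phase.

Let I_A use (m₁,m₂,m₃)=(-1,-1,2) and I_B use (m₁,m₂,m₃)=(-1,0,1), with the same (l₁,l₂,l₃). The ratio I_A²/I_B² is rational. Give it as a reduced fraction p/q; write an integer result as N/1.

2/1

Shared (l₁,l₂,l₃)=(1,1,2): N and (l;000)² cancel in I_A²/I_B².
A: Δ = 0!·2!·2!/5! = 1/30; Racah Σ t=0..0: t=0:+1/4 = 1/4; ⇒ 3j(1 1 2; -1 -1 2)² = 1/5, sgn +1
B: Δ = 0!·2!·2!/5! = 1/30; Racah Σ t=0..0: t=0:+1/2 = 1/2; ⇒ 3j(1 1 2; -1 0 1)² = 1/10, sgn -1
I_A²/I_B² = (1/5)/(1/10) = 2/1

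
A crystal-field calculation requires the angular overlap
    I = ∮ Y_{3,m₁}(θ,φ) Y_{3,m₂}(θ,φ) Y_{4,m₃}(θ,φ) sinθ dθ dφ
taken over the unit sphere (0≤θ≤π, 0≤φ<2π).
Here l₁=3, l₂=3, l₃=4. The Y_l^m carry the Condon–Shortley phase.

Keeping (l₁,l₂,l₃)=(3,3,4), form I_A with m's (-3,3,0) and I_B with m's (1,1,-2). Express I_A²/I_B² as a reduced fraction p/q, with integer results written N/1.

Shared (l₁,l₂,l₃)=(3,3,4): N and (l;000)² cancel in I_A²/I_B².
A: Δ = 2!·4!·4!/11! = 1/34650; Racah Σ t=2..2: t=2:+1/1152 = 1/1152; ⇒ 3j(3 3 4; -3 3 0)² = 1/154, sgn +1
B: Δ = 2!·4!·4!/11! = 1/34650; Racah Σ t=0..2: t=0:+1/192 t=1:−1/36 t=2:+1/192 = -5/288; ⇒ 3j(3 3 4; 1 1 -2)² = 20/693, sgn -1
I_A²/I_B² = (1/154)/(20/693) = 9/40

9/40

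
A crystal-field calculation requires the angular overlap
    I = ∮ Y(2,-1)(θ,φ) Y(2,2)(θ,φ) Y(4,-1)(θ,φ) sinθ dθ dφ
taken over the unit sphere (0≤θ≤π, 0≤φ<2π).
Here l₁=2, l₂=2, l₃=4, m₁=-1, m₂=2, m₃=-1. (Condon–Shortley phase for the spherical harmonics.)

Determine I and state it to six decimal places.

Checks pass: Σm=0; 8 even; l₃=4∈[0,4].
(2·2+1)(2·2+1)(2·4+1) = 225
Δ: 0! 4! 4! / 9! → 1/630
sum: t=0:+1/16 = 1/16
3j²(2 2 4; 0 0 0) = Δ·Π!·Σ² = 2/35  (sign +1)
sum: t=0:+1/144 = 1/144
3j²(2 2 4; -1 2 -1) = Δ·Π!·Σ² = 1/126  (sign -1)
combine: 4πI² = 225·2/35·1/126 = 5/49
take √, sign -1: I = -0.09011188

-0.090112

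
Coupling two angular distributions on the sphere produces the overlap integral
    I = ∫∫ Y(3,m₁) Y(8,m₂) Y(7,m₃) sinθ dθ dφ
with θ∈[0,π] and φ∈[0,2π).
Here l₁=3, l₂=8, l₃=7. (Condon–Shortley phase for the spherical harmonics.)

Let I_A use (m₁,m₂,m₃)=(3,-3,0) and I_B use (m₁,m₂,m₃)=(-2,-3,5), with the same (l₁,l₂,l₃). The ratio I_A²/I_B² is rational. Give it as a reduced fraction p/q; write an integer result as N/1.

Same 3,8,7: normalisation and zero-m 3j drop out of the ratio.
A: Δ: 4! 2! 12! / 19! → 1/5290740; sum: t=0:+1/29030400 = 1/29030400; 3j²(3 8 7; 3 -3 0) = Δ·Π!·Σ² = 165/8398  (sign -1)
B: Δ: 4! 2! 12! / 19! → 1/5290740; sum: t=3:−1/87091200 t=4:+1/958003200 = -1/95800320; 3j²(3 8 7; -2 -3 5) = Δ·Π!·Σ² = 1000/88179  (sign -1)
I_A²/I_B² = (165/8398)/(1000/88179) = 693/400

693/400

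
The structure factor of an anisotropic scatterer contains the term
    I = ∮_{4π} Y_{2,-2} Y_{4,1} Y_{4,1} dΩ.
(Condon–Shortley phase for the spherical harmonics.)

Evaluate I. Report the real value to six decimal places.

0.200662

Rules hold: Σm=0, L=10 even, 2≤4≤6.
N = 5·9·9 = 405
Δ = 2!·2!·6!/11! = 1/13860
Racah Σ t=0..2: t=0:+1/192 t=1:−1/36 t=2:+1/192 = -5/288
⇒ 3j(2 4 4; 0 0 0)² = 20/693, sgn -1
Racah Σ t=2..2: t=2:+1/144 = 1/144
⇒ 3j(2 4 4; -2 1 1)² = 10/231, sgn -1
4πI² = N·(3j₀)²·(3jₘ)² = 3000/5929
I = +1·√(0.505988/4π) = 0.20066192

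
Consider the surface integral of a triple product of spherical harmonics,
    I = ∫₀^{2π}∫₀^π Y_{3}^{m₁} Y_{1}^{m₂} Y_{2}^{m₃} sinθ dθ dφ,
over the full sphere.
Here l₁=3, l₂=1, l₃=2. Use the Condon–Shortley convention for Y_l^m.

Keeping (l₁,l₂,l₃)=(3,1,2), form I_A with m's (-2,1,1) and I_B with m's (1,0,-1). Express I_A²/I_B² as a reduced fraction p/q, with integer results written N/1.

5/4

l's match ⇒ only the (l;m) 3-j factors differ between A and B.
A: triangle coeff Δ(3,1,2) = 1/105; Σ_t [2,2]: t=2:+1/12 = 1/12; (3j)²=2/21 [(3 1 2; -2 1 1)], sign=-1
B: triangle coeff Δ(3,1,2) = 1/105; Σ_t [1,1]: t=1:−1/6 = -1/6; (3j)²=8/105 [(3 1 2; 1 0 -1)], sign=+1
I_A²/I_B² = (2/21)/(8/105) = 5/4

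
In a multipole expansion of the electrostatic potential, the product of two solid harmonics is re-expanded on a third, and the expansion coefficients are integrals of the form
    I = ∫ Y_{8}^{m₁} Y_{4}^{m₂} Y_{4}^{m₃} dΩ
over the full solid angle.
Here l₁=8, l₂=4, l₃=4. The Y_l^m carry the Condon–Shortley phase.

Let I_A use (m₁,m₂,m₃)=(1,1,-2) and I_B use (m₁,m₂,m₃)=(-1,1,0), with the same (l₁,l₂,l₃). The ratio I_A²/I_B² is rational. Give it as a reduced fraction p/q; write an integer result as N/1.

l's match ⇒ only the (l;m) 3-j factors differ between A and B.
A: triangle coeff Δ(8,4,4) = 1/218790; Σ_t [5,5]: t=5:−1/1036800 = -1/1036800; (3j)²=98/12155 [(8 4 4; 1 1 -2)], sign=-1
B: triangle coeff Δ(8,4,4) = 1/218790; Σ_t [5,5]: t=5:−1/414720 = -1/414720; (3j)²=49/2431 [(8 4 4; -1 1 0)], sign=-1
I_A²/I_B² = (98/12155)/(49/2431) = 2/5

2/5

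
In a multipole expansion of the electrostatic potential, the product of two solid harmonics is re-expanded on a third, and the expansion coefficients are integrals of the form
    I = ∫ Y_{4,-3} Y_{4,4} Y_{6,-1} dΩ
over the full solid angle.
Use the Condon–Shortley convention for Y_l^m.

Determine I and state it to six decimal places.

m-sum 0 ✓  L=14 even ✓  0≤6≤8 ✓
Π(2lᵢ+1) = 9×9×13 = 1053
triangle coeff Δ(4,4,6) = 1/1261260
Σ_t [0,2]: t=0:+1/4608 t=1:−1/1296 t=2:+1/4608 = -7/20736
(3j)²=20/1287 [(4 4 6; 0 0 0)], sign=-1
Σ_t [2,2]: t=2:+1/172800 = 1/172800
(3j)²=7/2145 [(4 4 6; -3 4 -1)], sign=-1
⇒ 4πI² = 84/1573
I = (+1)√(84/1573/(4π)) = 0.06518840

0.065188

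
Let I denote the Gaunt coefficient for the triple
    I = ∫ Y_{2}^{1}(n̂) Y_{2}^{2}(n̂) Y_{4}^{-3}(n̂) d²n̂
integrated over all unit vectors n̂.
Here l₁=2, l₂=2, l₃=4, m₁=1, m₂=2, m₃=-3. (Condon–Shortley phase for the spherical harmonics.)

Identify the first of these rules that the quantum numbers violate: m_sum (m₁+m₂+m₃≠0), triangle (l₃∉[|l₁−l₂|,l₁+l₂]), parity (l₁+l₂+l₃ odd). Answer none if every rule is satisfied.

none

Σmᵢ = 0  ✓
l₃∈[|l₁−l₂|,l₁+l₂]=[0,4], have l₃=4  ✓
Σlᵢ = 8 ⇒ even  ✓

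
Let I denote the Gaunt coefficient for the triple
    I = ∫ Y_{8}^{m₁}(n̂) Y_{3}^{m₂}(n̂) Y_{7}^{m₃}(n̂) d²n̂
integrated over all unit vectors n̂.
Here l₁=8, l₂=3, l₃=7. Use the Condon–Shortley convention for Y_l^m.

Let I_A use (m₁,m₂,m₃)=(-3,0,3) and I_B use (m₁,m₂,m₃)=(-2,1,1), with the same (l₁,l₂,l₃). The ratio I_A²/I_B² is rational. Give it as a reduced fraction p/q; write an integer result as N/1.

297/2738

Shared (l₁,l₂,l₃)=(8,3,7): N and (l;000)² cancel in I_A²/I_B².
A: Δ = 4!·12!·2!/19! = 1/5290740; Racah Σ t=1..3: t=1:−1/87091200 t=2:+1/8709120 t=3:−1/11612160 = 1/58060800; ⇒ 3j(8 3 7; -3 0 3)² = 99/117572, sgn +1
B: Δ = 4!·12!·2!/19! = 1/5290740; Racah Σ t=2..4: t=2:+1/7741440 t=3:−1/3628800 t=4:+1/24883200 = -37/348364800; ⇒ 3j(8 3 7; -2 1 1)² = 1369/176358, sgn -1
I_A²/I_B² = (99/117572)/(1369/176358) = 297/2738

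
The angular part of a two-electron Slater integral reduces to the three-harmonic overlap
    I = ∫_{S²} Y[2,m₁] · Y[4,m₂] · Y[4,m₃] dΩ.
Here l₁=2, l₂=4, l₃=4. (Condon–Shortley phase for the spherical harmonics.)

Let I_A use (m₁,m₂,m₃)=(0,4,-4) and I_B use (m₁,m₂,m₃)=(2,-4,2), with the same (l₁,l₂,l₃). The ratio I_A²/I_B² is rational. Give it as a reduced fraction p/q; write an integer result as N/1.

Same 2,4,4: normalisation and zero-m 3j drop out of the ratio.
A: Δ: 2! 2! 6! / 11! → 1/13860; sum: t=2:+1/2880 = 1/2880; 3j²(2 4 4; 0 4 -4) = Δ·Π!·Σ² = 28/495  (sign +1)
B: Δ: 2! 2! 6! / 11! → 1/13860; sum: t=0:+1/2880 = 1/2880; 3j²(2 4 4; 2 -4 2) = Δ·Π!·Σ² = 2/165  (sign +1)
I_A²/I_B² = (28/495)/(2/165) = 14/3

14/3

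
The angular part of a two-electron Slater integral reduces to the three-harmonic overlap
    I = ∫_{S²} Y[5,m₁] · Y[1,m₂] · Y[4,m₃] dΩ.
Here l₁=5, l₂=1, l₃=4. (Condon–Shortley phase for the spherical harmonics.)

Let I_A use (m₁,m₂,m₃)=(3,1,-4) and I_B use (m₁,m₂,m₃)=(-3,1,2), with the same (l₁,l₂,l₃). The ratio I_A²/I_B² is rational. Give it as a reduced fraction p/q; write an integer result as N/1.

1/28

Shared (l₁,l₂,l₃)=(5,1,4): N and (l;000)² cancel in I_A²/I_B².
A: Δ = 2!·8!·0!/11! = 1/495; Racah Σ t=2..2: t=2:+1/80640 = 1/80640; ⇒ 3j(5 1 4; 3 1 -4)² = 1/495, sgn +1
B: Δ = 2!·8!·0!/11! = 1/495; Racah Σ t=2..2: t=2:+1/2880 = 1/2880; ⇒ 3j(5 1 4; -3 1 2)² = 28/495, sgn +1
I_A²/I_B² = (1/495)/(28/495) = 1/28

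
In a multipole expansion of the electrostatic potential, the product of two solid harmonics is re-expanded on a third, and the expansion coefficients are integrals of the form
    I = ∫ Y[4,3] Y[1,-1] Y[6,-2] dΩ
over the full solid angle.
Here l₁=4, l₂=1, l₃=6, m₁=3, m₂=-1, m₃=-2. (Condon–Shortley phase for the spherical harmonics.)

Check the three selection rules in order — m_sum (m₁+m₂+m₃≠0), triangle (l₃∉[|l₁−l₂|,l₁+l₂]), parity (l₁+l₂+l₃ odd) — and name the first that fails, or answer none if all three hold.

triangle

m₁+m₂+m₃ = 3 − 1 − 2 = 0  ✓
triangle: |4−1|=3 ≤ l₃=6 ≤ 4+1=5  ✗
parity: l₁+l₂+l₃ = 11 is odd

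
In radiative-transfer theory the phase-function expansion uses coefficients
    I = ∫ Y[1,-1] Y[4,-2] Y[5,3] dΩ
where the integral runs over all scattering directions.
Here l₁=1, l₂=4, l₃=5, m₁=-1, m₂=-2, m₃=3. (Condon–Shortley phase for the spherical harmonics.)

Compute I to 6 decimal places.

-0.259847

Checks pass: Σm=0; 10 even; l₃=5∈[3,5].
(2·1+1)(2·4+1)(2·5+1) = 297
Δ: 0! 2! 8! / 11! → 1/495
sum: t=0:+1/576 = 1/576
3j²(1 4 5; 0 0 0) = Δ·Π!·Σ² = 5/99  (sign -1)
sum: t=0:+1/2880 = 1/2880
3j²(1 4 5; -1 -2 3) = Δ·Π!·Σ² = 28/495  (sign +1)
combine: 4πI² = 297·5/99·28/495 = 28/33
take √, sign -1: I = -0.25984664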